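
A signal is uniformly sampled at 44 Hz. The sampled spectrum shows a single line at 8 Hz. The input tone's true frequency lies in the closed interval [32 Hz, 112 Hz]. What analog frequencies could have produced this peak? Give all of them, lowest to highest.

Frequencies that alias to 8 Hz are k·fs ± 8 Hz for integer k ≥ 0.
k=0: 8 Hz.
k=1: 36 Hz, 52 Hz.
k=2: 80 Hz, 96 Hz.
k=3: 124 Hz, 140 Hz.
Within [32 Hz, 112 Hz]: 36 Hz, 52 Hz, 80 Hz, 96 Hz.

36 Hz, 52 Hz, 80 Hz, 96 Hz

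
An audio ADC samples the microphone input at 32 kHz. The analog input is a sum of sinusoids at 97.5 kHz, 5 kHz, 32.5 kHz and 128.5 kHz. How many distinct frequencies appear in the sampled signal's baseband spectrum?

3

fs/2 = 16 kHz.
97.5 kHz mod fs = 1.5 kHz.
1.5 kHz ≤ fs/2 = 16 kHz, appears at 1.5 kHz.
5 kHz ≤ fs/2 = 16 kHz, passes unchanged.
32.5 kHz mod fs = 0.5 kHz.
0.5 kHz ≤ fs/2 = 16 kHz, appears at 0.5 kHz.
128.5 kHz mod fs = 0.5 kHz.
0.5 kHz ≤ fs/2 = 16 kHz, appears at 0.5 kHz.
Distinct values: {0.5 kHz, 1.5 kHz, 5 kHz} → 3.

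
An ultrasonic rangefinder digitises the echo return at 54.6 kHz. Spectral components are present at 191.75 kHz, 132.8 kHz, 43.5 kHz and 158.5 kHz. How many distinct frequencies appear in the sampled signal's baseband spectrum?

4

fs/2 = 27.3 kHz.
191.75 kHz mod fs = 27.95 kHz.
27.95 kHz > fs/2 = 27.3 kHz, folds to fs − 27.95 kHz = 26.65 kHz.
132.8 kHz mod fs = 23.6 kHz.
23.6 kHz ≤ fs/2 = 27.3 kHz, appears at 23.6 kHz.
43.5 kHz > fs/2 = 27.3 kHz, folds to fs − 43.5 kHz = 11.1 kHz.
158.5 kHz mod fs = 49.3 kHz.
49.3 kHz > fs/2 = 27.3 kHz, folds to fs − 49.3 kHz = 5.3 kHz.
Distinct values: {5.3 kHz, 11.1 kHz, 23.6 kHz, 26.65 kHz} → 4.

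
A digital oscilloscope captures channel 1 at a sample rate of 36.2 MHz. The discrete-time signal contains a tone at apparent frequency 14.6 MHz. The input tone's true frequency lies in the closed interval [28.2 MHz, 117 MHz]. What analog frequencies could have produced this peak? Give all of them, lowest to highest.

50.8 MHz, 57.8 MHz, 87 MHz, 94 MHz

Frequencies that alias to 14.6 MHz are k·fs ± 14.6 MHz for integer k ≥ 0.
k=0: 14.6 MHz.
k=1: 21.6 MHz, 50.8 MHz.
k=2: 57.8 MHz, 87 MHz.
k=3: 94 MHz, 123.2 MHz.
k=4: 130.2 MHz, 159.4 MHz.
Within [28.2 MHz, 117 MHz]: 50.8 MHz, 57.8 MHz, 87 MHz, 94 MHz.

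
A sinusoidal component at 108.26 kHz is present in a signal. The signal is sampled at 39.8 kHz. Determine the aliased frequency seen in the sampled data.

11.14 kHz

108.26 kHz mod fs = 28.66 kHz.
28.66 kHz > fs/2 = 19.9 kHz, folds to fs − 28.66 kHz = 11.14 kHz.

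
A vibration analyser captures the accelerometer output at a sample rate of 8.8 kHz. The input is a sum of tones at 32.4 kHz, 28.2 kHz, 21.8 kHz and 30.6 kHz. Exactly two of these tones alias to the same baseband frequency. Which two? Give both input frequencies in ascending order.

fs/2 = 4.4 kHz.
32.4 kHz mod fs = 6 kHz.
6 kHz > fs/2 = 4.4 kHz, folds to fs − 6 kHz = 2.8 kHz.
28.2 kHz mod fs = 1.8 kHz.
1.8 kHz ≤ fs/2 = 4.4 kHz, appears at 1.8 kHz.
21.8 kHz mod fs = 4.2 kHz.
4.2 kHz ≤ fs/2 = 4.4 kHz, appears at 4.2 kHz.
30.6 kHz mod fs = 4.2 kHz.
4.2 kHz ≤ fs/2 = 4.4 kHz, appears at 4.2 kHz.
21.8 kHz and 30.6 kHz both map to 4.2 kHz.

21.8 kHz, 30.6 kHz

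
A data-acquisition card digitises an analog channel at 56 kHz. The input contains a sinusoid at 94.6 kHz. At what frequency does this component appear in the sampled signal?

94.6 kHz mod fs = 38.6 kHz.
38.6 kHz > fs/2 = 28 kHz, folds to fs − 38.6 kHz = 17.4 kHz.

17.4 kHz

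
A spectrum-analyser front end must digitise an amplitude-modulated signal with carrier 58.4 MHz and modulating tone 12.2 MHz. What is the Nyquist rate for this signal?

141.2 MHz

AM sidebands sit at fc ± fm = 46.2 MHz and 70.6 MHz.
Highest-frequency component: 70.6 MHz.
Nyquist rate = 2 × 70.6 MHz = 141.2 MHz.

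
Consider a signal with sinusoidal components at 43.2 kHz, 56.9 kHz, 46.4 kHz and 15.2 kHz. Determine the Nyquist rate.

113.8 kHz

Highest-frequency component: 56.9 kHz.
Nyquist rate = 2 × 56.9 kHz = 113.8 kHz.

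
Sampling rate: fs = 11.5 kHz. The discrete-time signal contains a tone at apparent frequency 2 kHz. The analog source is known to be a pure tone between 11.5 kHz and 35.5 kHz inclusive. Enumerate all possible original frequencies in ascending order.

Frequencies that alias to 2 kHz are k·fs ± 2 kHz for integer k ≥ 0.
k=0: 2 kHz.
k=1: 9.5 kHz, 13.5 kHz.
k=2: 21 kHz, 25 kHz.
k=3: 32.5 kHz, 36.5 kHz.
k=4: 44 kHz, 48 kHz.
Within [11.5 kHz, 35.5 kHz]: 13.5 kHz, 21 kHz, 25 kHz, 32.5 kHz.

13.5 kHz, 21 kHz, 25 kHz, 32.5 kHz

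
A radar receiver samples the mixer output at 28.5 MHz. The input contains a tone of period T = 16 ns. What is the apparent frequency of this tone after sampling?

5.5 MHz

T = 16 ns → f = 1/T = 62.5 MHz.
62.5 MHz mod fs = 5.5 MHz.
5.5 MHz ≤ fs/2 = 14.25 MHz, appears at 5.5 MHz.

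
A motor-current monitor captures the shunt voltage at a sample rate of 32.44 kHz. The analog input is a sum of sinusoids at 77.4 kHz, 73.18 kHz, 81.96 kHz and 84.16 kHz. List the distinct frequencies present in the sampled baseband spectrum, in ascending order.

8.3 kHz, 12.52 kHz, 13.16 kHz, 15.36 kHz

fs/2 = 16.22 kHz.
77.4 kHz mod fs = 12.52 kHz.
12.52 kHz ≤ fs/2 = 16.22 kHz, appears at 12.52 kHz.
73.18 kHz mod fs = 8.3 kHz.
8.3 kHz ≤ fs/2 = 16.22 kHz, appears at 8.3 kHz.
81.96 kHz mod fs = 17.08 kHz.
17.08 kHz > fs/2 = 16.22 kHz, folds to fs − 17.08 kHz = 15.36 kHz.
84.16 kHz mod fs = 19.28 kHz.
19.28 kHz > fs/2 = 16.22 kHz, folds to fs − 19.28 kHz = 13.16 kHz.
Distinct values: {8.3 kHz, 12.52 kHz, 13.16 kHz, 15.36 kHz}.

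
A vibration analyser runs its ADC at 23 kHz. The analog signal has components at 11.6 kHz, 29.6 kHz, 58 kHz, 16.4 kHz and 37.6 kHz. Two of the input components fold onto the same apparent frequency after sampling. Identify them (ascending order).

16.4 kHz, 29.6 kHz

fs/2 = 11.5 kHz.
11.6 kHz > fs/2 = 11.5 kHz, folds to fs − 11.6 kHz = 11.4 kHz.
29.6 kHz mod fs = 6.6 kHz.
6.6 kHz ≤ fs/2 = 11.5 kHz, appears at 6.6 kHz.
58 kHz mod fs = 12 kHz.
12 kHz > fs/2 = 11.5 kHz, folds to fs − 12 kHz = 11 kHz.
16.4 kHz > fs/2 = 11.5 kHz, folds to fs − 16.4 kHz = 6.6 kHz.
37.6 kHz mod fs = 14.6 kHz.
14.6 kHz > fs/2 = 11.5 kHz, folds to fs − 14.6 kHz = 8.4 kHz.
16.4 kHz and 29.6 kHz both map to 6.6 kHz.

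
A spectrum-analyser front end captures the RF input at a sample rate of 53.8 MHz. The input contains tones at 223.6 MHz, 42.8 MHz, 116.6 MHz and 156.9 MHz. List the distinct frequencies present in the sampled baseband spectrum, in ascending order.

fs/2 = 26.9 MHz.
223.6 MHz mod fs = 8.4 MHz.
8.4 MHz ≤ fs/2 = 26.9 MHz, appears at 8.4 MHz.
42.8 MHz > fs/2 = 26.9 MHz, folds to fs − 42.8 MHz = 11 MHz.
116.6 MHz mod fs = 9 MHz.
9 MHz ≤ fs/2 = 26.9 MHz, appears at 9 MHz.
156.9 MHz mod fs = 49.3 MHz.
49.3 MHz > fs/2 = 26.9 MHz, folds to fs − 49.3 MHz = 4.5 MHz.
Distinct values: {4.5 MHz, 8.4 MHz, 9 MHz, 11 MHz}.

4.5 MHz, 8.4 MHz, 9 MHz, 11 MHz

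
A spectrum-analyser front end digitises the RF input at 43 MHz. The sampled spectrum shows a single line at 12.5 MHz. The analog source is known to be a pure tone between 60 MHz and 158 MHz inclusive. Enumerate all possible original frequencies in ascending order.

73.5 MHz, 98.5 MHz, 116.5 MHz, 141.5 MHz

Frequencies that alias to 12.5 MHz are k·fs ± 12.5 MHz for integer k ≥ 0.
k=0: 12.5 MHz.
k=1: 30.5 MHz, 55.5 MHz.
k=2: 73.5 MHz, 98.5 MHz.
k=3: 116.5 MHz, 141.5 MHz.
k=4: 159.5 MHz, 184.5 MHz.
Within [60 MHz, 158 MHz]: 73.5 MHz, 98.5 MHz, 116.5 MHz, 141.5 MHz.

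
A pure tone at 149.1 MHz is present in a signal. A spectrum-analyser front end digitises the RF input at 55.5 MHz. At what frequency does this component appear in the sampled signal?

17.4 MHz

149.1 MHz mod fs = 38.1 MHz.
38.1 MHz > fs/2 = 27.75 MHz, folds to fs − 38.1 MHz = 17.4 MHz.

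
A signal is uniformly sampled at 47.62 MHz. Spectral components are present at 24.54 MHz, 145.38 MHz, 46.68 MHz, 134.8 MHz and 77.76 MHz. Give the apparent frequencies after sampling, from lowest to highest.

fs/2 = 23.81 MHz.
24.54 MHz > fs/2 = 23.81 MHz, folds to fs − 24.54 MHz = 23.08 MHz.
145.38 MHz mod fs = 2.52 MHz.
2.52 MHz ≤ fs/2 = 23.81 MHz, appears at 2.52 MHz.
46.68 MHz > fs/2 = 23.81 MHz, folds to fs − 46.68 MHz = 0.94 MHz.
134.8 MHz mod fs = 39.56 MHz.
39.56 MHz > fs/2 = 23.81 MHz, folds to fs − 39.56 MHz = 8.06 MHz.
77.76 MHz mod fs = 30.14 MHz.
30.14 MHz > fs/2 = 23.81 MHz, folds to fs − 30.14 MHz = 17.48 MHz.
Distinct values: {0.94 MHz, 2.52 MHz, 8.06 MHz, 17.48 MHz, 23.08 MHz}.

0.94 MHz, 2.52 MHz, 8.06 MHz, 17.48 MHz, 23.08 MHz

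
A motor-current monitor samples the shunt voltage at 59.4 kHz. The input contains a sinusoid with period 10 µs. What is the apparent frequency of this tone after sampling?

18.8 kHz

T = 10 µs → f = 1/T = 100 kHz.
100 kHz mod fs = 40.6 kHz.
40.6 kHz > fs/2 = 29.7 kHz, folds to fs − 40.6 kHz = 18.8 kHz.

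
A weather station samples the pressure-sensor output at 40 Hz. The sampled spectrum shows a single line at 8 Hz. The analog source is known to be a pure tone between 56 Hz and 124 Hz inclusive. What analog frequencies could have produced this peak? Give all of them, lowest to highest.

72 Hz, 88 Hz, 112 Hz

Frequencies that alias to 8 Hz are k·fs ± 8 Hz for integer k ≥ 0.
k=0: 8 Hz.
k=1: 32 Hz, 48 Hz.
k=2: 72 Hz, 88 Hz.
k=3: 112 Hz, 128 Hz.
k=4: 152 Hz, 168 Hz.
Within [56 Hz, 124 Hz]: 72 Hz, 88 Hz, 112 Hz.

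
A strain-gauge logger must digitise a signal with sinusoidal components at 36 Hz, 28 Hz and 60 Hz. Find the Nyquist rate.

Highest-frequency component: 60 Hz.
Nyquist rate = 2 × 60 Hz = 120 Hz.

120 Hz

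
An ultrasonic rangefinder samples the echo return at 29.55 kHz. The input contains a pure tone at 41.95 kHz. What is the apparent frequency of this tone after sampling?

12.4 kHz

41.95 kHz mod fs = 12.4 kHz.
12.4 kHz ≤ fs/2 = 14.775 kHz, appears at 12.4 kHz.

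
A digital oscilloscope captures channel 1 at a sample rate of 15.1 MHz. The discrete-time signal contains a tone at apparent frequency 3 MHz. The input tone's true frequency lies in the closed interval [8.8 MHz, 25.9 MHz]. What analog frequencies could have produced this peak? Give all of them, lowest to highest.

12.1 MHz, 18.1 MHz

Frequencies that alias to 3 MHz are k·fs ± 3 MHz for integer k ≥ 0.
k=0: 3 MHz.
k=1: 12.1 MHz, 18.1 MHz.
k=2: 27.2 MHz, 33.2 MHz.
Within [8.8 MHz, 25.9 MHz]: 12.1 MHz, 18.1 MHz.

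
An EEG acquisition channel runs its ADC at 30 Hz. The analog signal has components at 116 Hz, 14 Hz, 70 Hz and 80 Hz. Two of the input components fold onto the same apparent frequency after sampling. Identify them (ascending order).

fs/2 = 15 Hz.
116 Hz mod fs = 26 Hz.
26 Hz > fs/2 = 15 Hz, folds to fs − 26 Hz = 4 Hz.
14 Hz ≤ fs/2 = 15 Hz, passes unchanged.
70 Hz mod fs = 10 Hz.
10 Hz ≤ fs/2 = 15 Hz, appears at 10 Hz.
80 Hz mod fs = 20 Hz.
20 Hz > fs/2 = 15 Hz, folds to fs − 20 Hz = 10 Hz.
70 Hz and 80 Hz both map to 10 Hz.

70 Hz, 80 Hz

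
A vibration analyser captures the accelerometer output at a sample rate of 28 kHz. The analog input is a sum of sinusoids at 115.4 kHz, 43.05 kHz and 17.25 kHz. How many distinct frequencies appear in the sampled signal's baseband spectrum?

3

fs/2 = 14 kHz.
115.4 kHz mod fs = 3.4 kHz.
3.4 kHz ≤ fs/2 = 14 kHz, appears at 3.4 kHz.
43.05 kHz mod fs = 15.05 kHz.
15.05 kHz > fs/2 = 14 kHz, folds to fs − 15.05 kHz = 12.95 kHz.
17.25 kHz > fs/2 = 14 kHz, folds to fs − 17.25 kHz = 10.75 kHz.
Distinct values: {3.4 kHz, 10.75 kHz, 12.95 kHz} → 3.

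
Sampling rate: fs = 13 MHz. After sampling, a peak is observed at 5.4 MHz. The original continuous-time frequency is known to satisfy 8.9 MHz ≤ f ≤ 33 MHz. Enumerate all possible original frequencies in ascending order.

Frequencies that alias to 5.4 MHz are k·fs ± 5.4 MHz for integer k ≥ 0.
k=0: 5.4 MHz.
k=1: 7.6 MHz, 18.4 MHz.
k=2: 20.6 MHz, 31.4 MHz.
k=3: 33.6 MHz, 44.4 MHz.
Within [8.9 MHz, 33 MHz]: 18.4 MHz, 20.6 MHz, 31.4 MHz.

18.4 MHz, 20.6 MHz, 31.4 MHz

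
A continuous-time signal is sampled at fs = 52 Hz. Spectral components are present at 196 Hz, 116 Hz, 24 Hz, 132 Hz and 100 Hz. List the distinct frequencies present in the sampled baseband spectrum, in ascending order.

fs/2 = 26 Hz.
196 Hz mod fs = 40 Hz.
40 Hz > fs/2 = 26 Hz, folds to fs − 40 Hz = 12 Hz.
116 Hz mod fs = 12 Hz.
12 Hz ≤ fs/2 = 26 Hz, appears at 12 Hz.
24 Hz ≤ fs/2 = 26 Hz, passes unchanged.
132 Hz mod fs = 28 Hz.
28 Hz > fs/2 = 26 Hz, folds to fs − 28 Hz = 24 Hz.
100 Hz mod fs = 48 Hz.
48 Hz > fs/2 = 26 Hz, folds to fs − 48 Hz = 4 Hz.
Distinct values: {4 Hz, 12 Hz, 24 Hz}.

4 Hz, 12 Hz, 24 Hz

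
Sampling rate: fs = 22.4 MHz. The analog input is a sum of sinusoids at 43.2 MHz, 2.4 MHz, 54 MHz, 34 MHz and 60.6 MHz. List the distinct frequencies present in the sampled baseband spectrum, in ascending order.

fs/2 = 11.2 MHz.
43.2 MHz mod fs = 20.8 MHz.
20.8 MHz > fs/2 = 11.2 MHz, folds to fs − 20.8 MHz = 1.6 MHz.
2.4 MHz ≤ fs/2 = 11.2 MHz, passes unchanged.
54 MHz mod fs = 9.2 MHz.
9.2 MHz ≤ fs/2 = 11.2 MHz, appears at 9.2 MHz.
34 MHz mod fs = 11.6 MHz.
11.6 MHz > fs/2 = 11.2 MHz, folds to fs − 11.6 MHz = 10.8 MHz.
60.6 MHz mod fs = 15.8 MHz.
15.8 MHz > fs/2 = 11.2 MHz, folds to fs − 15.8 MHz = 6.6 MHz.
Distinct values: {1.6 MHz, 2.4 MHz, 6.6 MHz, 9.2 MHz, 10.8 MHz}.

1.6 MHz, 2.4 MHz, 6.6 MHz, 9.2 MHz, 10.8 MHz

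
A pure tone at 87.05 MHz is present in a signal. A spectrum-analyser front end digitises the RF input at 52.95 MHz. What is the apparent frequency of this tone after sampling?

18.85 MHz

87.05 MHz mod fs = 34.1 MHz.
34.1 MHz > fs/2 = 26.475 MHz, folds to fs − 34.1 MHz = 18.85 MHz.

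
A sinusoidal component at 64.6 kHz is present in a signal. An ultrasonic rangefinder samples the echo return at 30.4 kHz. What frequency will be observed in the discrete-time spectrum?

64.6 kHz mod fs = 3.8 kHz.
3.8 kHz ≤ fs/2 = 15.2 kHz, appears at 3.8 kHz.

3.8 kHz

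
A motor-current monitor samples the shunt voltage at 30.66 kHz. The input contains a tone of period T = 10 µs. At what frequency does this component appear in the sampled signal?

T = 10 µs → f = 1/T = 100 kHz.
100 kHz mod fs = 8.02 kHz.
8.02 kHz ≤ fs/2 = 15.33 kHz, appears at 8.02 kHz.

8.02 kHz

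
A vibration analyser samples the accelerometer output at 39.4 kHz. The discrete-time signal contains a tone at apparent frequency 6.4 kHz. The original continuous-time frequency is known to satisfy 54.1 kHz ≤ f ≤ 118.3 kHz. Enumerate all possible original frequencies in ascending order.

72.4 kHz, 85.2 kHz, 111.8 kHz

Frequencies that alias to 6.4 kHz are k·fs ± 6.4 kHz for integer k ≥ 0.
k=0: 6.4 kHz.
k=1: 33 kHz, 45.8 kHz.
k=2: 72.4 kHz, 85.2 kHz.
k=3: 111.8 kHz, 124.6 kHz.
k=4: 151.2 kHz, 164 kHz.
Within [54.1 kHz, 118.3 kHz]: 72.4 kHz, 85.2 kHz, 111.8 kHz.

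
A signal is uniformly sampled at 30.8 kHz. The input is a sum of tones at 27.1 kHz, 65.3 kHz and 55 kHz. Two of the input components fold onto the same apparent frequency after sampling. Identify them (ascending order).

fs/2 = 15.4 kHz.
27.1 kHz > fs/2 = 15.4 kHz, folds to fs − 27.1 kHz = 3.7 kHz.
65.3 kHz mod fs = 3.7 kHz.
3.7 kHz ≤ fs/2 = 15.4 kHz, appears at 3.7 kHz.
55 kHz mod fs = 24.2 kHz.
24.2 kHz > fs/2 = 15.4 kHz, folds to fs − 24.2 kHz = 6.6 kHz.
27.1 kHz and 65.3 kHz both map to 3.7 kHz.

27.1 kHz, 65.3 kHz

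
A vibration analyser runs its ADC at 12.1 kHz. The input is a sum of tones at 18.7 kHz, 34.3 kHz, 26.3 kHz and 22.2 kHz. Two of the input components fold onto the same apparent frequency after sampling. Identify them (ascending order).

22.2 kHz, 34.3 kHz

fs/2 = 6.05 kHz.
18.7 kHz mod fs = 6.6 kHz.
6.6 kHz > fs/2 = 6.05 kHz, folds to fs − 6.6 kHz = 5.5 kHz.
34.3 kHz mod fs = 10.1 kHz.
10.1 kHz > fs/2 = 6.05 kHz, folds to fs − 10.1 kHz = 2 kHz.
26.3 kHz mod fs = 2.1 kHz.
2.1 kHz ≤ fs/2 = 6.05 kHz, appears at 2.1 kHz.
22.2 kHz mod fs = 10.1 kHz.
10.1 kHz > fs/2 = 6.05 kHz, folds to fs − 10.1 kHz = 2 kHz.
22.2 kHz and 34.3 kHz both map to 2 kHz.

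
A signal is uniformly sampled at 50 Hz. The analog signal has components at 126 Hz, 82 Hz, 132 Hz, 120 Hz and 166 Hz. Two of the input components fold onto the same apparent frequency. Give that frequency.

18 Hz

fs/2 = 25 Hz.
126 Hz mod fs = 26 Hz.
26 Hz > fs/2 = 25 Hz, folds to fs − 26 Hz = 24 Hz.
82 Hz mod fs = 32 Hz.
32 Hz > fs/2 = 25 Hz, folds to fs − 32 Hz = 18 Hz.
132 Hz mod fs = 32 Hz.
32 Hz > fs/2 = 25 Hz, folds to fs − 32 Hz = 18 Hz.
120 Hz mod fs = 20 Hz.
20 Hz ≤ fs/2 = 25 Hz, appears at 20 Hz.
166 Hz mod fs = 16 Hz.
16 Hz ≤ fs/2 = 25 Hz, appears at 16 Hz.
82 Hz and 132 Hz both map to 18 Hz.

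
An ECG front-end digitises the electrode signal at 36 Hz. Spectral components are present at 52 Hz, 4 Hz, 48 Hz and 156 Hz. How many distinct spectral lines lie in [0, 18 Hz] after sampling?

3

fs/2 = 18 Hz.
52 Hz mod fs = 16 Hz.
16 Hz ≤ fs/2 = 18 Hz, appears at 16 Hz.
4 Hz ≤ fs/2 = 18 Hz, passes unchanged.
48 Hz mod fs = 12 Hz.
12 Hz ≤ fs/2 = 18 Hz, appears at 12 Hz.
156 Hz mod fs = 12 Hz.
12 Hz ≤ fs/2 = 18 Hz, appears at 12 Hz.
Distinct values: {4 Hz, 12 Hz, 16 Hz} → 3.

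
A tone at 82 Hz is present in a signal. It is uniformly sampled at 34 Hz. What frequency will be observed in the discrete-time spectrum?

14 Hz

82 Hz mod fs = 14 Hz.
14 Hz ≤ fs/2 = 17 Hz, appears at 14 Hz.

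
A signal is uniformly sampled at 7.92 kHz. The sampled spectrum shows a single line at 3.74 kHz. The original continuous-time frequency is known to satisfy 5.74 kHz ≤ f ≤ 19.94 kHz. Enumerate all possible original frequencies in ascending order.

11.66 kHz, 12.1 kHz, 19.58 kHz

Frequencies that alias to 3.74 kHz are k·fs ± 3.74 kHz for integer k ≥ 0.
k=0: 3.74 kHz.
k=1: 4.18 kHz, 11.66 kHz.
k=2: 12.1 kHz, 19.58 kHz.
k=3: 20.02 kHz, 27.5 kHz.
Within [5.74 kHz, 19.94 kHz]: 11.66 kHz, 12.1 kHz, 19.58 kHz.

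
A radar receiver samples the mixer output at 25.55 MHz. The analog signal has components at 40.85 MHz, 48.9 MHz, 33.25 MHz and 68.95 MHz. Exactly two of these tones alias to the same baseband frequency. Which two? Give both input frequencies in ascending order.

fs/2 = 12.775 MHz.
40.85 MHz mod fs = 15.3 MHz.
15.3 MHz > fs/2 = 12.775 MHz, folds to fs − 15.3 MHz = 10.25 MHz.
48.9 MHz mod fs = 23.35 MHz.
23.35 MHz > fs/2 = 12.775 MHz, folds to fs − 23.35 MHz = 2.2 MHz.
33.25 MHz mod fs = 7.7 MHz.
7.7 MHz ≤ fs/2 = 12.775 MHz, appears at 7.7 MHz.
68.95 MHz mod fs = 17.85 MHz.
17.85 MHz > fs/2 = 12.775 MHz, folds to fs − 17.85 MHz = 7.7 MHz.
33.25 MHz and 68.95 MHz both map to 7.7 MHz.

33.25 MHz, 68.95 MHz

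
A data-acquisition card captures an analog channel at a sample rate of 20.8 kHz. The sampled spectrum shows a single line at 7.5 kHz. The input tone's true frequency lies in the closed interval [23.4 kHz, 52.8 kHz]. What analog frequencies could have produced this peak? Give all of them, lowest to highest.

28.3 kHz, 34.1 kHz, 49.1 kHz

Frequencies that alias to 7.5 kHz are k·fs ± 7.5 kHz for integer k ≥ 0.
k=0: 7.5 kHz.
k=1: 13.3 kHz, 28.3 kHz.
k=2: 34.1 kHz, 49.1 kHz.
k=3: 54.9 kHz, 69.9 kHz.
Within [23.4 kHz, 52.8 kHz]: 28.3 kHz, 34.1 kHz, 49.1 kHz.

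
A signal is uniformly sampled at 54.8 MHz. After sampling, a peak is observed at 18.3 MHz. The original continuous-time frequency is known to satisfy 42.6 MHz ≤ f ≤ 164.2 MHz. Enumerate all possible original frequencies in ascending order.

73.1 MHz, 91.3 MHz, 127.9 MHz, 146.1 MHz

Frequencies that alias to 18.3 MHz are k·fs ± 18.3 MHz for integer k ≥ 0.
k=0: 18.3 MHz.
k=1: 36.5 MHz, 73.1 MHz.
k=2: 91.3 MHz, 127.9 MHz.
k=3: 146.1 MHz, 182.7 MHz.
k=4: 200.9 MHz, 237.5 MHz.
Within [42.6 MHz, 164.2 MHz]: 73.1 MHz, 91.3 MHz, 127.9 MHz, 146.1 MHz.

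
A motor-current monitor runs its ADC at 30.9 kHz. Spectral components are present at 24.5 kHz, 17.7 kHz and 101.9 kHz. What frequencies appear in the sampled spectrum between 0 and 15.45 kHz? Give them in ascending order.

6.4 kHz, 9.2 kHz, 13.2 kHz

fs/2 = 15.45 kHz.
24.5 kHz > fs/2 = 15.45 kHz, folds to fs − 24.5 kHz = 6.4 kHz.
17.7 kHz > fs/2 = 15.45 kHz, folds to fs − 17.7 kHz = 13.2 kHz.
101.9 kHz mod fs = 9.2 kHz.
9.2 kHz ≤ fs/2 = 15.45 kHz, appears at 9.2 kHz.
Distinct values: {6.4 kHz, 9.2 kHz, 13.2 kHz}.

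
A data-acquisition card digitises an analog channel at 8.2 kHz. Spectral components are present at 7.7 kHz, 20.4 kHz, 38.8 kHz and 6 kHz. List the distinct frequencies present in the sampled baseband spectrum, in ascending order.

0.5 kHz, 2.2 kHz, 4 kHz

fs/2 = 4.1 kHz.
7.7 kHz > fs/2 = 4.1 kHz, folds to fs − 7.7 kHz = 0.5 kHz.
20.4 kHz mod fs = 4 kHz.
4 kHz ≤ fs/2 = 4.1 kHz, appears at 4 kHz.
38.8 kHz mod fs = 6 kHz.
6 kHz > fs/2 = 4.1 kHz, folds to fs − 6 kHz = 2.2 kHz.
6 kHz > fs/2 = 4.1 kHz, folds to fs − 6 kHz = 2.2 kHz.
Distinct values: {0.5 kHz, 2.2 kHz, 4 kHz}.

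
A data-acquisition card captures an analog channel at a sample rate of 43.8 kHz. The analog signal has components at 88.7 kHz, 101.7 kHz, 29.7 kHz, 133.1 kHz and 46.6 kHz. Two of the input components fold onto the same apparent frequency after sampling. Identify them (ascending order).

fs/2 = 21.9 kHz.
88.7 kHz mod fs = 1.1 kHz.
1.1 kHz ≤ fs/2 = 21.9 kHz, appears at 1.1 kHz.
101.7 kHz mod fs = 14.1 kHz.
14.1 kHz ≤ fs/2 = 21.9 kHz, appears at 14.1 kHz.
29.7 kHz > fs/2 = 21.9 kHz, folds to fs − 29.7 kHz = 14.1 kHz.
133.1 kHz mod fs = 1.7 kHz.
1.7 kHz ≤ fs/2 = 21.9 kHz, appears at 1.7 kHz.
46.6 kHz mod fs = 2.8 kHz.
2.8 kHz ≤ fs/2 = 21.9 kHz, appears at 2.8 kHz.
29.7 kHz and 101.7 kHz both map to 14.1 kHz.

29.7 kHz, 101.7 kHz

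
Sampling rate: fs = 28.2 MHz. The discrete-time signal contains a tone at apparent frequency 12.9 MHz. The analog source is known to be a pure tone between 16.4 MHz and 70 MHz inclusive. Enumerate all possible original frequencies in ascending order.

Frequencies that alias to 12.9 MHz are k·fs ± 12.9 MHz for integer k ≥ 0.
k=0: 12.9 MHz.
k=1: 15.3 MHz, 41.1 MHz.
k=2: 43.5 MHz, 69.3 MHz.
k=3: 71.7 MHz, 97.5 MHz.
Within [16.4 MHz, 70 MHz]: 41.1 MHz, 43.5 MHz, 69.3 MHz.

41.1 MHz, 43.5 MHz, 69.3 MHz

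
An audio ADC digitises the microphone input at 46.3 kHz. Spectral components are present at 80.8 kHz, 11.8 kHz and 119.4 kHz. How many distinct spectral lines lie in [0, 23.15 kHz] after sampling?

fs/2 = 23.15 kHz.
80.8 kHz mod fs = 34.5 kHz.
34.5 kHz > fs/2 = 23.15 kHz, folds to fs − 34.5 kHz = 11.8 kHz.
11.8 kHz ≤ fs/2 = 23.15 kHz, passes unchanged.
119.4 kHz mod fs = 26.8 kHz.
26.8 kHz > fs/2 = 23.15 kHz, folds to fs − 26.8 kHz = 19.5 kHz.
Distinct values: {11.8 kHz, 19.5 kHz} → 2.

2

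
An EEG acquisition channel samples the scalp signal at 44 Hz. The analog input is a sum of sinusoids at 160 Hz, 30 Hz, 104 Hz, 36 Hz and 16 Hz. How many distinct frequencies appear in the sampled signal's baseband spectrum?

3

fs/2 = 22 Hz.
160 Hz mod fs = 28 Hz.
28 Hz > fs/2 = 22 Hz, folds to fs − 28 Hz = 16 Hz.
30 Hz > fs/2 = 22 Hz, folds to fs − 30 Hz = 14 Hz.
104 Hz mod fs = 16 Hz.
16 Hz ≤ fs/2 = 22 Hz, appears at 16 Hz.
36 Hz > fs/2 = 22 Hz, folds to fs − 36 Hz = 8 Hz.
16 Hz ≤ fs/2 = 22 Hz, passes unchanged.
Distinct values: {8 Hz, 14 Hz, 16 Hz} → 3.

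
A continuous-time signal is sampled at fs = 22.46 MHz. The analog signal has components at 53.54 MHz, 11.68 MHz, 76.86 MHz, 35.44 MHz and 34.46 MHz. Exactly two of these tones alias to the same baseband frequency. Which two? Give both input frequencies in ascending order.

35.44 MHz, 76.86 MHz

fs/2 = 11.23 MHz.
53.54 MHz mod fs = 8.62 MHz.
8.62 MHz ≤ fs/2 = 11.23 MHz, appears at 8.62 MHz.
11.68 MHz > fs/2 = 11.23 MHz, folds to fs − 11.68 MHz = 10.78 MHz.
76.86 MHz mod fs = 9.48 MHz.
9.48 MHz ≤ fs/2 = 11.23 MHz, appears at 9.48 MHz.
35.44 MHz mod fs = 12.98 MHz.
12.98 MHz > fs/2 = 11.23 MHz, folds to fs − 12.98 MHz = 9.48 MHz.
34.46 MHz mod fs = 12 MHz.
12 MHz > fs/2 = 11.23 MHz, folds to fs − 12 MHz = 10.46 MHz.
35.44 MHz and 76.86 MHz both map to 9.48 MHz.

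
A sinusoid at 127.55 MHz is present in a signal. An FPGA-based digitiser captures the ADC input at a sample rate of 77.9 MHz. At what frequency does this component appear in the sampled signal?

28.25 MHz

127.55 MHz mod fs = 49.65 MHz.
49.65 MHz > fs/2 = 38.95 MHz, folds to fs − 49.65 MHz = 28.25 MHz.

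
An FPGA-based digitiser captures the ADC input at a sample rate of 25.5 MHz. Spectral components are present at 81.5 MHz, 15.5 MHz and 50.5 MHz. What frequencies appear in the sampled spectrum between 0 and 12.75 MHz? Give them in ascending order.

0.5 MHz, 5 MHz, 10 MHz

fs/2 = 12.75 MHz.
81.5 MHz mod fs = 5 MHz.
5 MHz ≤ fs/2 = 12.75 MHz, appears at 5 MHz.
15.5 MHz > fs/2 = 12.75 MHz, folds to fs − 15.5 MHz = 10 MHz.
50.5 MHz mod fs = 25 MHz.
25 MHz > fs/2 = 12.75 MHz, folds to fs − 25 MHz = 0.5 MHz.
Distinct values: {0.5 MHz, 5 MHz, 10 MHz}.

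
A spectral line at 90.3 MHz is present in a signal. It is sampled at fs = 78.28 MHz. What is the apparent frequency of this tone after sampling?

90.3 MHz mod fs = 12.02 MHz.
12.02 MHz ≤ fs/2 = 39.14 MHz, appears at 12.02 MHz.

12.02 MHz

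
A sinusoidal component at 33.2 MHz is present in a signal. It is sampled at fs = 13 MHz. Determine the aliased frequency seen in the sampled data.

5.8 MHz

33.2 MHz mod fs = 7.2 MHz.
7.2 MHz > fs/2 = 6.5 MHz, folds to fs − 7.2 MHz = 5.8 MHz.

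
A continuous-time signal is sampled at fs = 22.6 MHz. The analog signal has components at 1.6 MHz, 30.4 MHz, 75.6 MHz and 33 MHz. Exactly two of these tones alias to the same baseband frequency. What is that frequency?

fs/2 = 11.3 MHz.
1.6 MHz ≤ fs/2 = 11.3 MHz, passes unchanged.
30.4 MHz mod fs = 7.8 MHz.
7.8 MHz ≤ fs/2 = 11.3 MHz, appears at 7.8 MHz.
75.6 MHz mod fs = 7.8 MHz.
7.8 MHz ≤ fs/2 = 11.3 MHz, appears at 7.8 MHz.
33 MHz mod fs = 10.4 MHz.
10.4 MHz ≤ fs/2 = 11.3 MHz, appears at 10.4 MHz.
30.4 MHz and 75.6 MHz both map to 7.8 MHz.

7.8 MHz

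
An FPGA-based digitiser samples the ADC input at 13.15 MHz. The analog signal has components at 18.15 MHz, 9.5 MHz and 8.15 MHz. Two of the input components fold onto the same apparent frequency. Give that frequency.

fs/2 = 6.575 MHz.
18.15 MHz mod fs = 5 MHz.
5 MHz ≤ fs/2 = 6.575 MHz, appears at 5 MHz.
9.5 MHz > fs/2 = 6.575 MHz, folds to fs − 9.5 MHz = 3.65 MHz.
8.15 MHz > fs/2 = 6.575 MHz, folds to fs − 8.15 MHz = 5 MHz.
8.15 MHz and 18.15 MHz both map to 5 MHz.

5 MHz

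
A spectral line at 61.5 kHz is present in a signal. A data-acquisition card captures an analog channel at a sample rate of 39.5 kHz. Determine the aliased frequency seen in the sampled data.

61.5 kHz mod fs = 22 kHz.
22 kHz > fs/2 = 19.75 kHz, folds to fs − 22 kHz = 17.5 kHz.

17.5 kHz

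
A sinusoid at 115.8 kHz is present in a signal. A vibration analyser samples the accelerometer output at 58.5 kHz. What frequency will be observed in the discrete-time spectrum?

115.8 kHz mod fs = 57.3 kHz.
57.3 kHz > fs/2 = 29.25 kHz, folds to fs − 57.3 kHz = 1.2 kHz.

1.2 kHz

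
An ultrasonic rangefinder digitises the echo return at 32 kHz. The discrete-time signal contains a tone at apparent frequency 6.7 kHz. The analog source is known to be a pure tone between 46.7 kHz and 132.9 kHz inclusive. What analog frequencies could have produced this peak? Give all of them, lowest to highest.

Frequencies that alias to 6.7 kHz are k·fs ± 6.7 kHz for integer k ≥ 0.
k=0: 6.7 kHz.
k=1: 25.3 kHz, 38.7 kHz.
k=2: 57.3 kHz, 70.7 kHz.
k=3: 89.3 kHz, 102.7 kHz.
k=4: 121.3 kHz, 134.7 kHz.
k=5: 153.3 kHz, 166.7 kHz.
Within [46.7 kHz, 132.9 kHz]: 57.3 kHz, 70.7 kHz, 89.3 kHz, 102.7 kHz, 121.3 kHz.

57.3 kHz, 70.7 kHz, 89.3 kHz, 102.7 kHz, 121.3 kHz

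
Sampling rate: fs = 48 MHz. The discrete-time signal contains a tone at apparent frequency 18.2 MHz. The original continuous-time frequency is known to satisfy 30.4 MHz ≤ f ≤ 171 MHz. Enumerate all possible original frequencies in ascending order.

Frequencies that alias to 18.2 MHz are k·fs ± 18.2 MHz for integer k ≥ 0.
k=0: 18.2 MHz.
k=1: 29.8 MHz, 66.2 MHz.
k=2: 77.8 MHz, 114.2 MHz.
k=3: 125.8 MHz, 162.2 MHz.
k=4: 173.8 MHz, 210.2 MHz.
Within [30.4 MHz, 171 MHz]: 66.2 MHz, 77.8 MHz, 114.2 MHz, 125.8 MHz, 162.2 MHz.

66.2 MHz, 77.8 MHz, 114.2 MHz, 125.8 MHz, 162.2 MHz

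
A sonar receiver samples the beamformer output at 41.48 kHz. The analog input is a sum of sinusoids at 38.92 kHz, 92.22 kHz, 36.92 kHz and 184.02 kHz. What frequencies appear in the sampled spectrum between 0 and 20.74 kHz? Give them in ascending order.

2.56 kHz, 4.56 kHz, 9.26 kHz, 18.1 kHz

fs/2 = 20.74 kHz.
38.92 kHz > fs/2 = 20.74 kHz, folds to fs − 38.92 kHz = 2.56 kHz.
92.22 kHz mod fs = 9.26 kHz.
9.26 kHz ≤ fs/2 = 20.74 kHz, appears at 9.26 kHz.
36.92 kHz > fs/2 = 20.74 kHz, folds to fs − 36.92 kHz = 4.56 kHz.
184.02 kHz mod fs = 18.1 kHz.
18.1 kHz ≤ fs/2 = 20.74 kHz, appears at 18.1 kHz.
Distinct values: {2.56 kHz, 4.56 kHz, 9.26 kHz, 18.1 kHz}.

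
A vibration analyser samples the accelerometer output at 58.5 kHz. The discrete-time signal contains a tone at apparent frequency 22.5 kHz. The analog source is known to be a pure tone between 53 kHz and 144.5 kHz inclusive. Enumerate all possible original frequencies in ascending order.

81 kHz, 94.5 kHz, 139.5 kHz

Frequencies that alias to 22.5 kHz are k·fs ± 22.5 kHz for integer k ≥ 0.
k=0: 22.5 kHz.
k=1: 36 kHz, 81 kHz.
k=2: 94.5 kHz, 139.5 kHz.
k=3: 153 kHz, 198 kHz.
Within [53 kHz, 144.5 kHz]: 81 kHz, 94.5 kHz, 139.5 kHz.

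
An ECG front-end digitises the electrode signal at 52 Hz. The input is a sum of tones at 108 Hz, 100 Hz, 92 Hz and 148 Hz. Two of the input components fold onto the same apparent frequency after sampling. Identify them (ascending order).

100 Hz, 108 Hz

fs/2 = 26 Hz.
108 Hz mod fs = 4 Hz.
4 Hz ≤ fs/2 = 26 Hz, appears at 4 Hz.
100 Hz mod fs = 48 Hz.
48 Hz > fs/2 = 26 Hz, folds to fs − 48 Hz = 4 Hz.
92 Hz mod fs = 40 Hz.
40 Hz > fs/2 = 26 Hz, folds to fs − 40 Hz = 12 Hz.
148 Hz mod fs = 44 Hz.
44 Hz > fs/2 = 26 Hz, folds to fs − 44 Hz = 8 Hz.
100 Hz and 108 Hz both map to 4 Hz.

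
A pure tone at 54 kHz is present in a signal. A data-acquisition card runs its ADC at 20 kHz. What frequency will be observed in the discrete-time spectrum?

6 kHz

54 kHz mod fs = 14 kHz.
14 kHz > fs/2 = 10 kHz, folds to fs − 14 kHz = 6 kHz.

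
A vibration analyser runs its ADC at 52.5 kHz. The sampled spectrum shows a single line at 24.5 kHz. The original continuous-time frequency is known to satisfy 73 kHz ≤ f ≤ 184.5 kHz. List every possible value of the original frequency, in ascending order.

77 kHz, 80.5 kHz, 129.5 kHz, 133 kHz, 182 kHz

Frequencies that alias to 24.5 kHz are k·fs ± 24.5 kHz for integer k ≥ 0.
k=0: 24.5 kHz.
k=1: 28 kHz, 77 kHz.
k=2: 80.5 kHz, 129.5 kHz.
k=3: 133 kHz, 182 kHz.
k=4: 185.5 kHz, 234.5 kHz.
Within [73 kHz, 184.5 kHz]: 77 kHz, 80.5 kHz, 129.5 kHz, 133 kHz, 182 kHz.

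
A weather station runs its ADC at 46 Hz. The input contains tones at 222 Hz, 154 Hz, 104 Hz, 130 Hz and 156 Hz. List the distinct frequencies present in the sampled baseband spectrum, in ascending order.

8 Hz, 12 Hz, 16 Hz, 18 Hz

fs/2 = 23 Hz.
222 Hz mod fs = 38 Hz.
38 Hz > fs/2 = 23 Hz, folds to fs − 38 Hz = 8 Hz.
154 Hz mod fs = 16 Hz.
16 Hz ≤ fs/2 = 23 Hz, appears at 16 Hz.
104 Hz mod fs = 12 Hz.
12 Hz ≤ fs/2 = 23 Hz, appears at 12 Hz.
130 Hz mod fs = 38 Hz.
38 Hz > fs/2 = 23 Hz, folds to fs − 38 Hz = 8 Hz.
156 Hz mod fs = 18 Hz.
18 Hz ≤ fs/2 = 23 Hz, appears at 18 Hz.
Distinct values: {8 Hz, 12 Hz, 16 Hz, 18 Hz}.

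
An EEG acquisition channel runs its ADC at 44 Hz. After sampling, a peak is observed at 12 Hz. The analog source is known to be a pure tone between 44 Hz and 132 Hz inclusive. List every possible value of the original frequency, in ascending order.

56 Hz, 76 Hz, 100 Hz, 120 Hz

Frequencies that alias to 12 Hz are k·fs ± 12 Hz for integer k ≥ 0.
k=0: 12 Hz.
k=1: 32 Hz, 56 Hz.
k=2: 76 Hz, 100 Hz.
k=3: 120 Hz, 144 Hz.
k=4: 164 Hz, 188 Hz.
Within [44 Hz, 132 Hz]: 56 Hz, 76 Hz, 100 Hz, 120 Hz.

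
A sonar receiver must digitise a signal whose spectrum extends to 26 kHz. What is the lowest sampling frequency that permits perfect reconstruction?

52 kHz

Nyquist rate = 2 × 26 kHz = 52 kHz.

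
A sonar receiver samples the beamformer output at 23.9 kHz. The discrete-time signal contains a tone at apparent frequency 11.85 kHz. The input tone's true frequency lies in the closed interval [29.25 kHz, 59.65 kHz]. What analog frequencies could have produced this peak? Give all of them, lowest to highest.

Frequencies that alias to 11.85 kHz are k·fs ± 11.85 kHz for integer k ≥ 0.
k=0: 11.85 kHz.
k=1: 12.05 kHz, 35.75 kHz.
k=2: 35.95 kHz, 59.65 kHz.
k=3: 59.85 kHz, 83.55 kHz.
Within [29.25 kHz, 59.65 kHz]: 35.75 kHz, 35.95 kHz, 59.65 kHz.

35.75 kHz, 35.95 kHz, 59.65 kHz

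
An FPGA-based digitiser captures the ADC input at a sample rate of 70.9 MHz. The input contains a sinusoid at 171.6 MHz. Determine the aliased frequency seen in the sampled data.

171.6 MHz mod fs = 29.8 MHz.
29.8 MHz ≤ fs/2 = 35.45 MHz, appears at 29.8 MHz.

29.8 MHz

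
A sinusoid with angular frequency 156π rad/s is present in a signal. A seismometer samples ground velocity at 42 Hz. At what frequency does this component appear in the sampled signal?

6 Hz

ω = 156π rad/s → f = ω/(2π) = 78 Hz.
78 Hz mod fs = 36 Hz.
36 Hz > fs/2 = 21 Hz, folds to fs − 36 Hz = 6 Hz.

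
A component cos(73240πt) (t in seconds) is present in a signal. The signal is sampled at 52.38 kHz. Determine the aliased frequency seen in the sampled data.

ω = 73240π rad/s → f = ω/(2π) = 36620 Hz = 36.62 kHz.
36.62 kHz > fs/2 = 26.19 kHz, folds to fs − 36.62 kHz = 15.76 kHz.

15.76 kHz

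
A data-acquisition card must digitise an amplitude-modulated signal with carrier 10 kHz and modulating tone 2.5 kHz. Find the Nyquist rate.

AM sidebands sit at fc ± fm = 7.5 kHz and 12.5 kHz.
Highest-frequency component: 12.5 kHz.
Nyquist rate = 2 × 12.5 kHz = 25 kHz.

25 kHz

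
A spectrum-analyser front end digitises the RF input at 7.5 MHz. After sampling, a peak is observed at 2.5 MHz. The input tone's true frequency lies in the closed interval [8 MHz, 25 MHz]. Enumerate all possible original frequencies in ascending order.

Frequencies that alias to 2.5 MHz are k·fs ± 2.5 MHz for integer k ≥ 0.
k=0: 2.5 MHz.
k=1: 5 MHz, 10 MHz.
k=2: 12.5 MHz, 17.5 MHz.
k=3: 20 MHz, 25 MHz.
k=4: 27.5 MHz, 32.5 MHz.
Within [8 MHz, 25 MHz]: 10 MHz, 12.5 MHz, 17.5 MHz, 20 MHz, 25 MHz.

10 MHz, 12.5 MHz, 17.5 MHz, 20 MHz, 25 MHz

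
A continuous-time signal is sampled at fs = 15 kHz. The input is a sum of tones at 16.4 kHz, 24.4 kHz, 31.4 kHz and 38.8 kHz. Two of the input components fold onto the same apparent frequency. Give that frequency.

fs/2 = 7.5 kHz.
16.4 kHz mod fs = 1.4 kHz.
1.4 kHz ≤ fs/2 = 7.5 kHz, appears at 1.4 kHz.
24.4 kHz mod fs = 9.4 kHz.
9.4 kHz > fs/2 = 7.5 kHz, folds to fs − 9.4 kHz = 5.6 kHz.
31.4 kHz mod fs = 1.4 kHz.
1.4 kHz ≤ fs/2 = 7.5 kHz, appears at 1.4 kHz.
38.8 kHz mod fs = 8.8 kHz.
8.8 kHz > fs/2 = 7.5 kHz, folds to fs − 8.8 kHz = 6.2 kHz.
16.4 kHz and 31.4 kHz both map to 1.4 kHz.

1.4 kHz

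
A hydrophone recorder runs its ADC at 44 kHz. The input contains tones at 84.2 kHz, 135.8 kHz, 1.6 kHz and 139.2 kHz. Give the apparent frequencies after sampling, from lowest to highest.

fs/2 = 22 kHz.
84.2 kHz mod fs = 40.2 kHz.
40.2 kHz > fs/2 = 22 kHz, folds to fs − 40.2 kHz = 3.8 kHz.
135.8 kHz mod fs = 3.8 kHz.
3.8 kHz ≤ fs/2 = 22 kHz, appears at 3.8 kHz.
1.6 kHz ≤ fs/2 = 22 kHz, passes unchanged.
139.2 kHz mod fs = 7.2 kHz.
7.2 kHz ≤ fs/2 = 22 kHz, appears at 7.2 kHz.
Distinct values: {1.6 kHz, 3.8 kHz, 7.2 kHz}.

1.6 kHz, 3.8 kHz, 7.2 kHz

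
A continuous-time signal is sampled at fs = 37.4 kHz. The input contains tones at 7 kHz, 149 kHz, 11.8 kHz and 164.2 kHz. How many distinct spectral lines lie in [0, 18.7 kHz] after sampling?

fs/2 = 18.7 kHz.
7 kHz ≤ fs/2 = 18.7 kHz, passes unchanged.
149 kHz mod fs = 36.8 kHz.
36.8 kHz > fs/2 = 18.7 kHz, folds to fs − 36.8 kHz = 0.6 kHz.
11.8 kHz ≤ fs/2 = 18.7 kHz, passes unchanged.
164.2 kHz mod fs = 14.6 kHz.
14.6 kHz ≤ fs/2 = 18.7 kHz, appears at 14.6 kHz.
Distinct values: {0.6 kHz, 7 kHz, 11.8 kHz, 14.6 kHz} → 4.

4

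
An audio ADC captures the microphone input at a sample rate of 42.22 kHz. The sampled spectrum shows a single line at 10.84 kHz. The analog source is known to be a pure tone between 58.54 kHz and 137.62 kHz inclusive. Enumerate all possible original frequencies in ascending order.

73.6 kHz, 95.28 kHz, 115.82 kHz, 137.5 kHz

Frequencies that alias to 10.84 kHz are k·fs ± 10.84 kHz for integer k ≥ 0.
k=0: 10.84 kHz.
k=1: 31.38 kHz, 53.06 kHz.
k=2: 73.6 kHz, 95.28 kHz.
k=3: 115.82 kHz, 137.5 kHz.
k=4: 158.04 kHz, 179.72 kHz.
Within [58.54 kHz, 137.62 kHz]: 73.6 kHz, 95.28 kHz, 115.82 kHz, 137.5 kHz.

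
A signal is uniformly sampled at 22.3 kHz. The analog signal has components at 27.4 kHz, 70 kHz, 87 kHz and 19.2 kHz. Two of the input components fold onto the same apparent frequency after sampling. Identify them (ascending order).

fs/2 = 11.15 kHz.
27.4 kHz mod fs = 5.1 kHz.
5.1 kHz ≤ fs/2 = 11.15 kHz, appears at 5.1 kHz.
70 kHz mod fs = 3.1 kHz.
3.1 kHz ≤ fs/2 = 11.15 kHz, appears at 3.1 kHz.
87 kHz mod fs = 20.1 kHz.
20.1 kHz > fs/2 = 11.15 kHz, folds to fs − 20.1 kHz = 2.2 kHz.
19.2 kHz > fs/2 = 11.15 kHz, folds to fs − 19.2 kHz = 3.1 kHz.
19.2 kHz and 70 kHz both map to 3.1 kHz.

19.2 kHz, 70 kHz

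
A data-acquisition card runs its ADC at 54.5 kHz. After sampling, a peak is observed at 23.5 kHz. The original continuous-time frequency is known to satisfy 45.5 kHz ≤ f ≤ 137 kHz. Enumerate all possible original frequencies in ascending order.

Frequencies that alias to 23.5 kHz are k·fs ± 23.5 kHz for integer k ≥ 0.
k=0: 23.5 kHz.
k=1: 31 kHz, 78 kHz.
k=2: 85.5 kHz, 132.5 kHz.
k=3: 140 kHz, 187 kHz.
Within [45.5 kHz, 137 kHz]: 78 kHz, 85.5 kHz, 132.5 kHz.

78 kHz, 85.5 kHz, 132.5 kHz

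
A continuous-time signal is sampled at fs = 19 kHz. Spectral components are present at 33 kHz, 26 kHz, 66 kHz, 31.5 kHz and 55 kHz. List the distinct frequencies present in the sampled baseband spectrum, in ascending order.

fs/2 = 9.5 kHz.
33 kHz mod fs = 14 kHz.
14 kHz > fs/2 = 9.5 kHz, folds to fs − 14 kHz = 5 kHz.
26 kHz mod fs = 7 kHz.
7 kHz ≤ fs/2 = 9.5 kHz, appears at 7 kHz.
66 kHz mod fs = 9 kHz.
9 kHz ≤ fs/2 = 9.5 kHz, appears at 9 kHz.
31.5 kHz mod fs = 12.5 kHz.
12.5 kHz > fs/2 = 9.5 kHz, folds to fs − 12.5 kHz = 6.5 kHz.
55 kHz mod fs = 17 kHz.
17 kHz > fs/2 = 9.5 kHz, folds to fs − 17 kHz = 2 kHz.
Distinct values: {2 kHz, 5 kHz, 6.5 kHz, 7 kHz, 9 kHz}.

2 kHz, 5 kHz, 6.5 kHz, 7 kHz, 9 kHz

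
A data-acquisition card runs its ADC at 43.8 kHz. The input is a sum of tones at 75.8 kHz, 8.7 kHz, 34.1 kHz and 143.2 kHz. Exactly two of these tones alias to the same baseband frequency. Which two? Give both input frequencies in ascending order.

fs/2 = 21.9 kHz.
75.8 kHz mod fs = 32 kHz.
32 kHz > fs/2 = 21.9 kHz, folds to fs − 32 kHz = 11.8 kHz.
8.7 kHz ≤ fs/2 = 21.9 kHz, passes unchanged.
34.1 kHz > fs/2 = 21.9 kHz, folds to fs − 34.1 kHz = 9.7 kHz.
143.2 kHz mod fs = 11.8 kHz.
11.8 kHz ≤ fs/2 = 21.9 kHz, appears at 11.8 kHz.
75.8 kHz and 143.2 kHz both map to 11.8 kHz.

75.8 kHz, 143.2 kHz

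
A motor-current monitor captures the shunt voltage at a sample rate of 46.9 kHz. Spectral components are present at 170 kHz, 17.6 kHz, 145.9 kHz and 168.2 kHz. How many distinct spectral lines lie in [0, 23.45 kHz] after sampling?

3

fs/2 = 23.45 kHz.
170 kHz mod fs = 29.3 kHz.
29.3 kHz > fs/2 = 23.45 kHz, folds to fs − 29.3 kHz = 17.6 kHz.
17.6 kHz ≤ fs/2 = 23.45 kHz, passes unchanged.
145.9 kHz mod fs = 5.2 kHz.
5.2 kHz ≤ fs/2 = 23.45 kHz, appears at 5.2 kHz.
168.2 kHz mod fs = 27.5 kHz.
27.5 kHz > fs/2 = 23.45 kHz, folds to fs − 27.5 kHz = 19.4 kHz.
Distinct values: {5.2 kHz, 17.6 kHz, 19.4 kHz} → 3.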